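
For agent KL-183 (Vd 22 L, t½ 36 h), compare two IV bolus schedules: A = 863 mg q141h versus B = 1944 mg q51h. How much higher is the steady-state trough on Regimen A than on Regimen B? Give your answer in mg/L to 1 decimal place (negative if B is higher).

-50.1 mg/L

Regimen A: f = (1/2)^(141/36) ≈ 0.0662; Cmin,ss = (863/22)·f/(1−f) ≈ 2.781 mg/L.
Regimen B: f = (1/2)^(51/36) ≈ 0.3746; Cmin,ss = (1944/22)·f/(1−f) ≈ 52.928 mg/L.
Difference ≈ 2.781 − 52.928 ≈ -50.147 mg/L.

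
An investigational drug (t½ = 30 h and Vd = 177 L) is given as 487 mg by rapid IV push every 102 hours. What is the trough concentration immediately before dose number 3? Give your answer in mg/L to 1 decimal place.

f = (1/2)^(τ/t½) = (1/2)^(102/30) ≈ 0.0947.
C₀ = D/Vd = 487/177 ≈ 2.751 mg/L.
Before the 3rd dose, 2 doses have been given. Superposition: Cmin = C₀·(f + f²).
≈ 2.751 × (0.0947 + 0.0090) ≈ 2.751 × 0.1037 ≈ 0.285 mg/L.

0.3 mg/L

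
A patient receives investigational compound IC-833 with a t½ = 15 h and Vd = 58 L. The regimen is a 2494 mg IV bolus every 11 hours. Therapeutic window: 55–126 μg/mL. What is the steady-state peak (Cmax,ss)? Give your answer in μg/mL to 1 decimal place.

τ/t½ = 11/15 ≈ 0.73333, so fraction remaining f = (1/2)^(11/15) ≈ 0.6015.
At steady state, accumulation factor R = 1/(1 − e^(−kτ)) ≈ 2.5094.
Single-dose peak C₀ = D/Vd = 2494/58 ≈ 43.000 μg/mL.
Steady-state peak Cmax,ss = C₀·R ≈ 43.000 × 2.5094 ≈ 107.904 μg/mL.
Peak 107.9 μg/mL vs MTC 126 μg/mL: below toxic threshold.

107.9 μg/mL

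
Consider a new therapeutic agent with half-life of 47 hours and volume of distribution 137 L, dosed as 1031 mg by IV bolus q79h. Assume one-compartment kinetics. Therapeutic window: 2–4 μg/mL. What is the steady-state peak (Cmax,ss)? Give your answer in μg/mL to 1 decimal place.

Over one 79-h interval, 79/47 ≈ 1.6809 half-lives elapse, leaving f ≈ 0.3119 of each dose.
At steady state, accumulation factor R = 1/(1 − e^(−kτ)) ≈ 1.4533.
Single-dose peak C₀ = D/Vd = 1031/137 ≈ 7.526 μg/mL.
Cmax,ss = C₀/(1 − f) ≈ 7.526/0.6881 ≈ 10.937 μg/mL.
Peak 10.9 μg/mL vs MTC 4 μg/mL: exceeds toxic threshold.

10.9 μg/mL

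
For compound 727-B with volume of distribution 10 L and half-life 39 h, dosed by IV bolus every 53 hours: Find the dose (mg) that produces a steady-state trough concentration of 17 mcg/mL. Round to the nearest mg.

τ/t½ = 53/39 ≈ 1.359, so f = (1/2)^(53/39) ≈ 0.389859.
Cmin,ss = (D/Vd)·f/(1−f), so D = Cmin,ss·Vd·(1−f)/f.
D = 17 × 10 × (1−f)/f ≈ 17 × 10 × 1.56503 ≈ 266.06 mg.

266 mg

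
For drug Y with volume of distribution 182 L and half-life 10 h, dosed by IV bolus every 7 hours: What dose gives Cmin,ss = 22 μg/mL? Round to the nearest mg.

2501 mg

τ/t½ = 7/10 ≈ 0.7, so f = (1/2)^(7/10) ≈ 0.615572.
Cmin,ss = (D/Vd)·f/(1−f), so D = Cmin,ss·Vd·(1−f)/f.
D = 22 × 182 × (1−f)/f ≈ 22 × 182 × 0.62451 ≈ 2500.54 mg.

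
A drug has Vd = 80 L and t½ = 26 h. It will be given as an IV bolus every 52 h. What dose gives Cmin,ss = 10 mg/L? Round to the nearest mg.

2400 mg

τ/t½ = 52/26 ≈ 2, so f = (1/2)^(52/26) ≈ 0.250000.
Cmin,ss = (D/Vd)·f/(1−f), so D = Cmin,ss·Vd·(1−f)/f.
D = 10 × 80 × (1−f)/f ≈ 10 × 80 × 3.00000 ≈ 2400.00 mg.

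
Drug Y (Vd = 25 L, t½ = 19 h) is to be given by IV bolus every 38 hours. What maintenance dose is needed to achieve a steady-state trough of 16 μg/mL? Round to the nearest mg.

τ/t½ = 38/19 ≈ 2, so f = (1/2)^(38/19) ≈ 0.250000.
Cmin,ss = (D/Vd)·f/(1−f), so D = Cmin,ss·Vd·(1−f)/f.
D = 16 × 25 × (1−f)/f ≈ 16 × 25 × 3.00000 ≈ 1200.00 mg.

1200 mg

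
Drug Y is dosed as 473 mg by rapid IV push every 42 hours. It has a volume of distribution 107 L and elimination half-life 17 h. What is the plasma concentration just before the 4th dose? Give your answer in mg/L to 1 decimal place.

f = (1/2)^(τ/t½) = (1/2)^(42/17) ≈ 0.1804.
C₀ = D/Vd = 473/107 ≈ 4.421 mg/L.
Before the 4th dose, 3 doses have been given. Superposition: Cmin = C₀·(f + f² + … + f^3).
≈ 4.421 × (0.1804 + 0.0325 + 0.0059) ≈ 4.421 × 0.2188 ≈ 0.967 mg/L.

1.0 mg/L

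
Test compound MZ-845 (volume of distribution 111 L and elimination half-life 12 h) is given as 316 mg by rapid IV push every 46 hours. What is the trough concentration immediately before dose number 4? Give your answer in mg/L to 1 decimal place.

f = (1/2)^(τ/t½) = (1/2)^(46/12) ≈ 0.0702.
C₀ = D/Vd = 316/111 ≈ 2.847 mg/L.
Before the 4th dose, 3 doses have been given. Superposition: Cmin = C₀·(f + f² + … + f^3).
≈ 2.847 × (0.0702 + 0.0049 + 0.0003) ≈ 2.847 × 0.0754 ≈ 0.215 mg/L.

0.2 mg/L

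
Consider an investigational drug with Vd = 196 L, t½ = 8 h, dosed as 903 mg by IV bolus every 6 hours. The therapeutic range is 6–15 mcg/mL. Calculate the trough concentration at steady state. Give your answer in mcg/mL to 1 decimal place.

k = ln2/t½ = ln2/8 ≈ 0.086643 h⁻¹; fraction remaining f = e^(−kτ) = e^(−0.086643×6) ≈ 0.5946.
At steady state, accumulation factor R = 1/(1 − e^(−kτ)) ≈ 2.4667.
Single-dose peak C₀ = D/Vd = 903/196 ≈ 4.607 mcg/mL.
Steady-state peak Cmax,ss = C₀·R ≈ 4.607 × 2.4667 ≈ 11.364 mcg/mL.
One interval later, Cmin,ss = Cmax,ss·e^(−kτ) ≈ 11.364 × 0.5946 ≈ 6.757 mcg/mL.
Trough 6.8 mcg/mL vs MEC 6 mcg/mL: adequate.

6.8 mcg/mL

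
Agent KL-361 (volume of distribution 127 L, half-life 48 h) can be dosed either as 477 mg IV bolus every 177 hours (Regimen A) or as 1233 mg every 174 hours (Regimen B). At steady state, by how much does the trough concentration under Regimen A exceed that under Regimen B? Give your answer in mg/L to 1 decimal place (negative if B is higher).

-0.5 mg/L

Regimen A: f = (1/2)^(177/48) ≈ 0.0776; Cmin,ss = (477/127)·f/(1−f) ≈ 0.316 mg/L.
Regimen B: f = (1/2)^(174/48) ≈ 0.0811; Cmin,ss = (1233/127)·f/(1−f) ≈ 0.857 mg/L.
Difference ≈ 0.316 − 0.857 ≈ -0.541 mg/L.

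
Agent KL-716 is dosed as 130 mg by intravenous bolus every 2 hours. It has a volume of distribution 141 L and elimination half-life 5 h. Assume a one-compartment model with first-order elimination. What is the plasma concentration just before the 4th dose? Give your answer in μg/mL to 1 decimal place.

1.6 μg/mL

f = (1/2)^(τ/t½) = (1/2)^(2/5) ≈ 0.7579.
C₀ = D/Vd = 130/141 ≈ 0.922 μg/mL.
Before the 4th dose, 3 doses have been given. Superposition: Cmin = C₀·(f + f² + … + f^3).
≈ 0.922 × (0.7579 + 0.5744 + 0.4353) ≈ 0.922 × 1.7676 ≈ 1.630 μg/mL.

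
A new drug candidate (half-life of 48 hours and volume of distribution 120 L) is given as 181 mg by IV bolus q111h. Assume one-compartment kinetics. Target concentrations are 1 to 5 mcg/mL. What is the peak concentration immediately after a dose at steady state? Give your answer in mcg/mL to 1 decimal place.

1.9 mcg/mL

k = ln2/t½ = ln2/48 ≈ 0.014441 h⁻¹; fraction remaining f = e^(−kτ) = e^(−0.014441×111) ≈ 0.2013.
Accumulation ratio R = 1/(1 − f) ≈ 1/0.7987 ≈ 1.2520.
Single-dose peak C₀ = D/Vd = 181/120 ≈ 1.508 mcg/mL.
Steady-state peak Cmax,ss = C₀·R ≈ 1.508 × 1.2520 ≈ 1.888 mcg/mL.
Peak 1.9 mcg/mL vs MTC 5 mcg/mL: below toxic threshold.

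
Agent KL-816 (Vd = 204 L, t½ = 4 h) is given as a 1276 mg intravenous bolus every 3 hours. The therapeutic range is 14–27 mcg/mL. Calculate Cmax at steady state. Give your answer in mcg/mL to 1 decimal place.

15.4 mcg/mL

τ/t½ = 3/4 ≈ 0.75, so fraction remaining f = (1/2)^(3/4) ≈ 0.5946.
Accumulation ratio R = 1/(1 − f) ≈ 1/0.4054 ≈ 2.4667.
Single-dose peak C₀ = D/Vd = 1276/204 ≈ 6.255 mcg/mL.
Steady-state peak Cmax,ss = C₀·R ≈ 6.255 × 2.4667 ≈ 15.429 mcg/mL.
Peak 15.4 mcg/mL vs MTC 27 mcg/mL: below toxic threshold.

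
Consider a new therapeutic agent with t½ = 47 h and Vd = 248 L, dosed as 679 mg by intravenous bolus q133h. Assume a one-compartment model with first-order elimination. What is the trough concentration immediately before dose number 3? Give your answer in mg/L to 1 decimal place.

f = (1/2)^(τ/t½) = (1/2)^(133/47) ≈ 0.1407.
C₀ = D/Vd = 679/248 ≈ 2.738 mg/L.
Before the 3rd dose, 2 doses have been given. Superposition: Cmin = C₀·(f + f²).
≈ 2.738 × (0.1407 + 0.0198) ≈ 2.738 × 0.1605 ≈ 0.439 mg/L.

0.4 mg/L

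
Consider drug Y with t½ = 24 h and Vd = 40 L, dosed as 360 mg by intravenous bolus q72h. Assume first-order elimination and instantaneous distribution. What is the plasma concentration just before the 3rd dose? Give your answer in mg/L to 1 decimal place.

1.3 mg/L

f = (1/2)^(τ/t½) = (1/2)^(72/24) ≈ 0.1250.
C₀ = D/Vd = 360/40 ≈ 9.000 mg/L.
Before the 3rd dose, 2 doses have been given. Superposition: Cmin = C₀·(f + f²).
≈ 9.000 × (0.1250 + 0.0156) ≈ 9.000 × 0.1406 ≈ 1.265 mg/L.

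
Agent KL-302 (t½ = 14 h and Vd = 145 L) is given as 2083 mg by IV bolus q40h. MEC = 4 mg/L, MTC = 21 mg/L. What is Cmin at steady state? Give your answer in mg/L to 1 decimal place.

Over one 40-h interval, 40/14 ≈ 2.8571 half-lives elapse, leaving f ≈ 0.1380 of each dose.
Each bolus raises the concentration by D/Vd = 2083/145 ≈ 14.366 mg/L.
Steady-state trough Cmin,ss = C₀·f/(1−f) ≈ 14.366 × 0.1380/0.8620 ≈ 2.300 mg/L.
Trough 2.3 mg/L vs MEC 4 mg/L: subtherapeutic.

2.3 mg/L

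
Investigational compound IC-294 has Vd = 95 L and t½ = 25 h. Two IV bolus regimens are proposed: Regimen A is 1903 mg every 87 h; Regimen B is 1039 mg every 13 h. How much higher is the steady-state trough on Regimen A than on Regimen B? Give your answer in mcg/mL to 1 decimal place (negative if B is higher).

Regimen A: f = (1/2)^(87/25) ≈ 0.0896; Cmin,ss = (1903/95)·f/(1−f) ≈ 1.971 mcg/mL.
Regimen B: f = (1/2)^(13/25) ≈ 0.6974; Cmin,ss = (1039/95)·f/(1−f) ≈ 25.206 mcg/mL.
Difference ≈ 1.971 − 25.206 ≈ -23.235 mcg/mL.

-23.2 mcg/mL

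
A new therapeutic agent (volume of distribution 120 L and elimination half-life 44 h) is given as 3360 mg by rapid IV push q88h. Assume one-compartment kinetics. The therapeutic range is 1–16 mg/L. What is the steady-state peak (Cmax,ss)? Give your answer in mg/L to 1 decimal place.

37.3 mg/L

τ = 88 h = 2 half-lives, so f = (1/2)^2 = 0.25.
Accumulation ratio R = 1/(1 − f) = 1/0.75 = 4/3.
Single-dose peak C₀ = D/Vd = 3360/120 = 28 mg/L.
Steady-state peak Cmax,ss = C₀·R = 28 × 4/3 ≈ 37.333 mg/L.
Peak 37.3 mg/L vs MTC 16 mg/L: exceeds toxic threshold.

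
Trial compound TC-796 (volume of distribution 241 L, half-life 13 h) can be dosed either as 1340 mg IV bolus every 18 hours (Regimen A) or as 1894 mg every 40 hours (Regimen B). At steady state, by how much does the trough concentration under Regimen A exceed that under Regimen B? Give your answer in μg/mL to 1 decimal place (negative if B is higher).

Regimen A: f = (1/2)^(18/13) ≈ 0.3830; Cmin,ss = (1340/241)·f/(1−f) ≈ 3.451 μg/mL.
Regimen B: f = (1/2)^(40/13) ≈ 0.1185; Cmin,ss = (1894/241)·f/(1−f) ≈ 1.056 μg/mL.
Difference ≈ 3.451 − 1.056 ≈ 2.395 μg/mL.

2.4 μg/mL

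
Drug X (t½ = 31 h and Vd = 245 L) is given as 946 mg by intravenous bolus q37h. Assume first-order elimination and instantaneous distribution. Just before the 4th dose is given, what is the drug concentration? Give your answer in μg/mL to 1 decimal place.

2.7 μg/mL

f = (1/2)^(τ/t½) = (1/2)^(37/31) ≈ 0.4372.
C₀ = D/Vd = 946/245 ≈ 3.861 μg/mL.
Before the 4th dose, 3 doses have been given. Superposition: Cmin = C₀·(f + f² + … + f^3).
≈ 3.861 × (0.4372 + 0.1911 + 0.0836) ≈ 3.861 × 0.7119 ≈ 2.749 μg/mL.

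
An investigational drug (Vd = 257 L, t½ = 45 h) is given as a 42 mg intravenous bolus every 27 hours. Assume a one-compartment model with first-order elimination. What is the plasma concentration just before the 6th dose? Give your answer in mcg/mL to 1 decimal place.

0.3 mcg/mL

f = (1/2)^(τ/t½) = (1/2)^(27/45) ≈ 0.6598.
C₀ = D/Vd = 42/257 ≈ 0.163 mcg/mL.
Before the 6th dose, 5 doses have been given. Superposition: Cmin = C₀·(f + f² + … + f^5).
≈ 0.163 × (0.6598 + 0.4353 + 0.2872 + 0.1895 + 0.1250) ≈ 0.163 × 1.6968 ≈ 0.277 mcg/mL.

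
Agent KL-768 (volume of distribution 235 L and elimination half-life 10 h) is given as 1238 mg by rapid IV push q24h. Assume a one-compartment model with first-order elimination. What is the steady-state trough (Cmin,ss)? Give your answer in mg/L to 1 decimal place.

1.2 mg/L

τ/t½ = 24/10 ≈ 2.4, so fraction remaining f = (1/2)^(24/10) ≈ 0.1895.
Accumulation ratio R = 1/(1 − f) ≈ 1/0.8105 ≈ 1.2338.
Each bolus raises the concentration by D/Vd = 1238/235 ≈ 5.268 mg/L.
Steady-state peak Cmax,ss = C₀·R ≈ 5.268 × 1.2338 ≈ 6.500 mg/L.
One interval later, Cmin,ss = Cmax,ss·e^(−kτ) ≈ 6.500 × 0.1895 ≈ 1.232 mg/L.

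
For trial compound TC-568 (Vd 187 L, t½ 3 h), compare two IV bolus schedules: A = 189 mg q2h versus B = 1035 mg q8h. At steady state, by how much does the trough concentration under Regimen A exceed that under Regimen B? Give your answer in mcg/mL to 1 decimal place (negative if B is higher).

0.7 mcg/mL

Regimen A: f = (1/2)^(2/3) ≈ 0.6300; Cmin,ss = (189/187)·f/(1−f) ≈ 1.721 mcg/mL.
Regimen B: f = (1/2)^(8/3) ≈ 0.1575; Cmin,ss = (1035/187)·f/(1−f) ≈ 1.035 mcg/mL.
Difference ≈ 1.721 − 1.035 ≈ 0.686 mcg/mL.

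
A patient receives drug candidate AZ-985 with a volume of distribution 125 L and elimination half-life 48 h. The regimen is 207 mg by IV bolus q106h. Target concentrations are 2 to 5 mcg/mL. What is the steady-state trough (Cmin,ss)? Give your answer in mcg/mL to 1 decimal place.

0.5 mcg/mL

Over one 106-h interval, 106/48 ≈ 2.2083 half-lives elapse, leaving f ≈ 0.2164 of each dose.
Each bolus raises the concentration by D/Vd = 207/125 ≈ 1.656 mcg/mL.
Steady-state trough Cmin,ss = C₀·f/(1−f) ≈ 1.656 × 0.2164/0.7836 ≈ 0.457 mcg/mL.
Trough 0.5 mcg/mL vs MEC 2 mcg/mL: subtherapeutic.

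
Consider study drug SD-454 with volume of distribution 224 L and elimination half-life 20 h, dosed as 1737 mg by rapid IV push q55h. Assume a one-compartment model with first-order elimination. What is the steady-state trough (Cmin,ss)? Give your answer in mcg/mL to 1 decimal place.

1.4 mcg/mL

Over one 55-h interval, 55/20 ≈ 2.75 half-lives elapse, leaving f ≈ 0.1487 of each dose.
Accumulation ratio R = 1/(1 − f) ≈ 1/0.8513 ≈ 1.1747.
Single-dose peak C₀ = D/Vd = 1737/224 ≈ 7.754 mcg/mL.
Cmax,ss = C₀/(1 − f) ≈ 7.754/0.8513 ≈ 9.108 mcg/mL.
One interval later, Cmin,ss = Cmax,ss·e^(−kτ) ≈ 9.108 × 0.1487 ≈ 1.354 mcg/mL.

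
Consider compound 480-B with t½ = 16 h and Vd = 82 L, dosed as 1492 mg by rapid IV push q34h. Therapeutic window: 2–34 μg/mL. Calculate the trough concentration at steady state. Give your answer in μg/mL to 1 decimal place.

5.4 μg/mL

Over one 34-h interval, 34/16 ≈ 2.125 half-lives elapse, leaving f ≈ 0.2293 of each dose.
Single-dose peak C₀ = D/Vd = 1492/82 ≈ 18.195 μg/mL.
Steady-state trough Cmin,ss = C₀·f/(1−f) ≈ 18.195 × 0.2293/0.7707 ≈ 5.413 μg/mL.
Trough 5.4 μg/mL vs MEC 2 μg/mL: adequate.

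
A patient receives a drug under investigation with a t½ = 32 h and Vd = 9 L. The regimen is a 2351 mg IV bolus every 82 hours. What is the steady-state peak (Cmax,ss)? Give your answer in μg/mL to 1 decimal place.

314.5 μg/mL

k = ln2/t½ = ln2/32 ≈ 0.021661 h⁻¹; fraction remaining f = e^(−kτ) = e^(−0.021661×82) ≈ 0.1693.
Accumulation ratio R = 1/(1 − f) ≈ 1/0.8307 ≈ 1.2038.
Single-dose peak C₀ = D/Vd = 2351/9 ≈ 261.222 μg/mL.
Cmax,ss = C₀/(1 − f) ≈ 261.222/0.8307 ≈ 314.460 μg/mL.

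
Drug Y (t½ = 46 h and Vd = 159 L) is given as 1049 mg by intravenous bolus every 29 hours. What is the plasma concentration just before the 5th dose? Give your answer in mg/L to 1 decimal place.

9.9 mg/L

f = (1/2)^(τ/t½) = (1/2)^(29/46) ≈ 0.6460.
C₀ = D/Vd = 1049/159 ≈ 6.597 mg/L.
Before the 5th dose, 4 doses have been given. Superposition: Cmin = C₀·(f + f² + … + f^4).
≈ 6.597 × (0.6460 + 0.4173 + 0.2696 + 0.1742) ≈ 6.597 × 1.5071 ≈ 9.942 mg/L.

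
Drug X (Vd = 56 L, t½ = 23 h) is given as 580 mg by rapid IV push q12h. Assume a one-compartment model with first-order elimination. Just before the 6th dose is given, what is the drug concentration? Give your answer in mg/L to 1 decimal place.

19.9 mg/L

f = (1/2)^(τ/t½) = (1/2)^(12/23) ≈ 0.6965.
C₀ = D/Vd = 580/56 ≈ 10.357 mg/L.
Before the 6th dose, 5 doses have been given. Superposition: Cmin = C₀·(f + f² + … + f^5).
≈ 10.357 × (0.6965 + 0.4851 + 0.3379 + 0.2353 + 0.1639) ≈ 10.357 × 1.9187 ≈ 19.872 mg/L.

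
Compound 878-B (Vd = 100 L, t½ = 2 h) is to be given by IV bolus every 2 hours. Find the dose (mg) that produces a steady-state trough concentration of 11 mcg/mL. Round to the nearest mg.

1100 mg

τ/t½ = 2/2 ≈ 1, so f = (1/2)^(2/2) ≈ 0.500000.
Cmin,ss = (D/Vd)·f/(1−f), so D = Cmin,ss·Vd·(1−f)/f.
D = 11 × 100 × (1−f)/f ≈ 11 × 100 × 1.00000 ≈ 1100.00 mg.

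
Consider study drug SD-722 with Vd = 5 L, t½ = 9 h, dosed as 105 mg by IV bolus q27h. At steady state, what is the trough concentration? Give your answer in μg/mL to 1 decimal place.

3.0 μg/mL

The dosing interval is 3 half-lives, so f = 2^(−3) = 0.125.
Accumulation ratio R = 1/(1 − f) = 1/0.875 = 8/7.
Single-dose peak C₀ = D/Vd = 105/5 = 21 μg/mL.
Steady-state peak Cmax,ss = C₀·R = 21 × 8/7 ≈ 24.000 μg/mL.
Steady-state trough Cmin,ss = Cmax,ss·f ≈ 24.000 × 0.125 ≈ 3.000 μg/mL.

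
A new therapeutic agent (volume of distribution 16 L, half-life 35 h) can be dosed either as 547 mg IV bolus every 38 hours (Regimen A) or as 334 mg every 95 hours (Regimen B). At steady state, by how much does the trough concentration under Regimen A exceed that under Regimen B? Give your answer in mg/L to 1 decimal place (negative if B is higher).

26.7 mg/L

Regimen A: f = (1/2)^(38/35) ≈ 0.4712; Cmin,ss = (547/16)·f/(1−f) ≈ 30.464 mg/L.
Regimen B: f = (1/2)^(95/35) ≈ 0.1524; Cmin,ss = (334/16)·f/(1−f) ≈ 3.753 mg/L.
Difference ≈ 30.464 − 3.753 ≈ 26.711 mg/L.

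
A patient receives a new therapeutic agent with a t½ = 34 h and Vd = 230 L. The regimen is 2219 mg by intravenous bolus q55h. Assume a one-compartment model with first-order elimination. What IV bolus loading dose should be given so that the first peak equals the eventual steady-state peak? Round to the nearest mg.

f = (1/2)^(55/34) ≈ 0.325866; accumulation ratio R = 1/(1−f) ≈ 1.48338.
Loading dose to hit Cmax,ss on first dose: D_load = D_maint·R ≈ 2219 × 1.48338 ≈ 3291.62 mg.

3292 mg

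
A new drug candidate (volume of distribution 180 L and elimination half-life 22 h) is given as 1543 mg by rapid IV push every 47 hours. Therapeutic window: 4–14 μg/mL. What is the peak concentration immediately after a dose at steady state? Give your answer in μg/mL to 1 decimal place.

11.1 μg/mL

Over one 47-h interval, 47/22 ≈ 2.1364 half-lives elapse, leaving f ≈ 0.2275 of each dose.
Accumulation ratio R = 1/(1 − f) ≈ 1/0.7725 ≈ 1.2945.
Single-dose peak C₀ = D/Vd = 1543/180 ≈ 8.572 μg/mL.
Cmax,ss = C₀/(1 − f) ≈ 8.572/0.7725 ≈ 11.096 μg/mL.
Peak 11.1 μg/mL vs MTC 14 μg/mL: below toxic threshold.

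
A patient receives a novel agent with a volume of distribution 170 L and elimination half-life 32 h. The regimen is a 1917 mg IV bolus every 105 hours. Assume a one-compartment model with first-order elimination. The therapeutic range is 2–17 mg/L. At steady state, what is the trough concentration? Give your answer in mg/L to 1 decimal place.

1.3 mg/L

Over one 105-h interval, 105/32 ≈ 3.2812 half-lives elapse, leaving f ≈ 0.1029 of each dose.
Accumulation ratio R = 1/(1 − f) ≈ 1/0.8971 ≈ 1.1147.
Single-dose peak C₀ = D/Vd = 1917/170 ≈ 11.276 mg/L.
Cmax,ss = C₀/(1 − f) ≈ 11.276/0.8971 ≈ 12.569 mg/L.
One interval later, Cmin,ss = Cmax,ss·e^(−kτ) ≈ 12.569 × 0.1029 ≈ 1.293 mg/L.
Trough 1.3 mg/L vs MEC 2 mg/L: subtherapeutic.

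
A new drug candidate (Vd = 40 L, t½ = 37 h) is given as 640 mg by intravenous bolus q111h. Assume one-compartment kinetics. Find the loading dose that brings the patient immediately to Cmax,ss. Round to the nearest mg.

f = (1/2)^(111/37) ≈ 0.125000; accumulation ratio R = 1/(1−f) ≈ 1.14286.
Loading dose to hit Cmax,ss on first dose: D_load = D_maint·R ≈ 640 × 1.14286 ≈ 731.43 mg.

731 mg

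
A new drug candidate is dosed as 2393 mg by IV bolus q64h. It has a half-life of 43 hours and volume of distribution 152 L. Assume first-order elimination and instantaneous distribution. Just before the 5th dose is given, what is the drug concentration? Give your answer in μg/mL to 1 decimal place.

f = (1/2)^(τ/t½) = (1/2)^(64/43) ≈ 0.3564.
C₀ = D/Vd = 2393/152 ≈ 15.743 μg/mL.
Before the 5th dose, 4 doses have been given. Superposition: Cmin = C₀·(f + f² + … + f^4).
≈ 15.743 × (0.3564 + 0.1270 + 0.0453 + 0.0161) ≈ 15.743 × 0.5448 ≈ 8.577 μg/mL.

8.6 μg/mL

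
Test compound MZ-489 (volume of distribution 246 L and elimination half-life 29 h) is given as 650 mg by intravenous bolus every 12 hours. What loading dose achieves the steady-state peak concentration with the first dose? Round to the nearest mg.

f = (1/2)^(12/29) ≈ 0.750647; accumulation ratio R = 1/(1−f) ≈ 4.01038.
Loading dose to hit Cmax,ss on first dose: D_load = D_maint·R ≈ 650 × 4.01038 ≈ 2606.75 mg.

2607 mg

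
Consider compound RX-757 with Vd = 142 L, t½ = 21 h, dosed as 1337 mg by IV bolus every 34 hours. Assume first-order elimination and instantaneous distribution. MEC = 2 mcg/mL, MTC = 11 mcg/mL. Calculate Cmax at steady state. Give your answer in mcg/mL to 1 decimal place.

Over one 34-h interval, 34/21 ≈ 1.619 half-lives elapse, leaving f ≈ 0.3256 of each dose.
At steady state, accumulation factor R = 1/(1 − e^(−kτ)) ≈ 1.4828.
Each bolus raises the concentration by D/Vd = 1337/142 ≈ 9.415 mcg/mL.
Steady-state peak Cmax,ss = C₀·R ≈ 9.415 × 1.4828 ≈ 13.961 mcg/mL.
Peak 14.0 mcg/mL vs MTC 11 mcg/mL: exceeds toxic threshold.

14.0 mcg/mL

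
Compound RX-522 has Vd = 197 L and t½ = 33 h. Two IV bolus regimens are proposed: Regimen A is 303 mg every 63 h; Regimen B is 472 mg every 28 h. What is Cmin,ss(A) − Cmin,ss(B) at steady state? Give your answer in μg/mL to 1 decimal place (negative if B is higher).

-2.4 μg/mL

Regimen A: f = (1/2)^(63/33) ≈ 0.2663; Cmin,ss = (303/197)·f/(1−f) ≈ 0.558 μg/mL.
Regimen B: f = (1/2)^(28/33) ≈ 0.5554; Cmin,ss = (472/197)·f/(1−f) ≈ 2.993 μg/mL.
Difference ≈ 0.558 − 2.993 ≈ -2.435 μg/mL.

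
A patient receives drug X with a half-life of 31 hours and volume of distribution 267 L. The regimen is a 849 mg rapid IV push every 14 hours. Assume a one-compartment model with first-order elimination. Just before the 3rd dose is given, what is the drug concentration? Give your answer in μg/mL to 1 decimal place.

4.0 μg/mL

f = (1/2)^(τ/t½) = (1/2)^(14/31) ≈ 0.7312.
C₀ = D/Vd = 849/267 ≈ 3.180 μg/mL.
Before the 3rd dose, 2 doses have been given. Superposition: Cmin = C₀·(f + f²).
≈ 3.180 × (0.7312 + 0.5347) ≈ 3.180 × 1.2659 ≈ 4.026 μg/mL.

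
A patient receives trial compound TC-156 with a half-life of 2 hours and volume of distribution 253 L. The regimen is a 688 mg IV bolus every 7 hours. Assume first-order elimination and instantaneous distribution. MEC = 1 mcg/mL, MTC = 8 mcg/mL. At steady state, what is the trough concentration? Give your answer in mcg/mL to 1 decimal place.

k = ln2/t½ = ln2/2 ≈ 0.346574 h⁻¹; fraction remaining f = e^(−kτ) = e^(−0.346574×7) ≈ 0.0884.
Single-dose peak C₀ = D/Vd = 688/253 ≈ 2.719 mcg/mL.
Steady-state trough Cmin,ss = C₀·f/(1−f) ≈ 2.719 × 0.0884/0.9116 ≈ 0.264 mcg/mL.
Trough 0.3 mcg/mL vs MEC 1 mcg/mL: subtherapeutic.

0.3 mcg/mL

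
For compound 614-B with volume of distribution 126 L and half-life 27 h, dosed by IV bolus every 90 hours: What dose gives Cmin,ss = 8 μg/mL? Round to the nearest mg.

τ/t½ = 90/27 ≈ 3.3333, so f = (1/2)^(90/27) ≈ 0.099213.
Cmin,ss = (D/Vd)·f/(1−f), so D = Cmin,ss·Vd·(1−f)/f.
D = 8 × 126 × (1−f)/f ≈ 8 × 126 × 9.07932 ≈ 9151.95 mg.

9152 mg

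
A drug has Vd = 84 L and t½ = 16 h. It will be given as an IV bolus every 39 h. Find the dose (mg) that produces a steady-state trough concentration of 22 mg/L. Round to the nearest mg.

τ/t½ = 39/16 ≈ 2.4375, so f = (1/2)^(39/16) ≈ 0.184603.
Cmin,ss = (D/Vd)·f/(1−f), so D = Cmin,ss·Vd·(1−f)/f.
D = 22 × 84 × (1−f)/f ≈ 22 × 84 × 4.41703 ≈ 8162.67 mg.

8163 mg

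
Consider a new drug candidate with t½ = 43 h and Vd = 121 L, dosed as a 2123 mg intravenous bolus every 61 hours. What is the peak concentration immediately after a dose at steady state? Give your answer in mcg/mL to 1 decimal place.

28.0 mcg/mL

Over one 61-h interval, 61/43 ≈ 1.4186 half-lives elapse, leaving f ≈ 0.3741 of each dose.
Accumulation ratio R = 1/(1 − f) ≈ 1/0.6259 ≈ 1.5977.
Single-dose peak C₀ = D/Vd = 2123/121 ≈ 17.545 mcg/mL.
Steady-state peak Cmax,ss = C₀·R ≈ 17.545 × 1.5977 ≈ 28.032 mcg/mL.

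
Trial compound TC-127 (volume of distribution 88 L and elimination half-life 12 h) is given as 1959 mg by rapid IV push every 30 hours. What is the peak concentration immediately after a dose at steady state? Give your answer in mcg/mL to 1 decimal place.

27.0 mcg/mL

Over one 30-h interval, 30/12 ≈ 2.5 half-lives elapse, leaving f ≈ 0.1768 of each dose.
Accumulation ratio R = 1/(1 − f) ≈ 1/0.8232 ≈ 1.2148.
Each bolus raises the concentration by D/Vd = 1959/88 ≈ 22.261 mcg/mL.
Steady-state peak Cmax,ss = C₀·R ≈ 22.261 × 1.2148 ≈ 27.043 mcg/mL.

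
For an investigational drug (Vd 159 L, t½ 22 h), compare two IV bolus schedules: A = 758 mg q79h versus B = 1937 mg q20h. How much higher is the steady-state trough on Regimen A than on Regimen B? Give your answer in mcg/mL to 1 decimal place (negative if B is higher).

-13.4 mcg/mL

Regimen A: f = (1/2)^(79/22) ≈ 0.0830; Cmin,ss = (758/159)·f/(1−f) ≈ 0.432 mcg/mL.
Regimen B: f = (1/2)^(20/22) ≈ 0.5325; Cmin,ss = (1937/159)·f/(1−f) ≈ 13.876 mcg/mL.
Difference ≈ 0.432 − 13.876 ≈ -13.444 mcg/mL.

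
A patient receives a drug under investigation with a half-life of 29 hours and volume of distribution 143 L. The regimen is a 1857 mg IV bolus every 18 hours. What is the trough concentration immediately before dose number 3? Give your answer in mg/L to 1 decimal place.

f = (1/2)^(τ/t½) = (1/2)^(18/29) ≈ 0.6504.
C₀ = D/Vd = 1857/143 ≈ 12.986 mg/L.
Before the 3rd dose, 2 doses have been given. Superposition: Cmin = C₀·(f + f²).
≈ 12.986 × (0.6504 + 0.4230) ≈ 12.986 × 1.0734 ≈ 13.939 mg/L.

13.9 mg/L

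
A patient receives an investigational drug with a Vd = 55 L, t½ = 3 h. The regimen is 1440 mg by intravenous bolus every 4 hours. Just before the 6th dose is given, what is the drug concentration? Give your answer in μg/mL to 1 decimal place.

17.1 μg/mL

f = (1/2)^(τ/t½) = (1/2)^(4/3) ≈ 0.3969.
C₀ = D/Vd = 1440/55 ≈ 26.182 μg/mL.
Before the 6th dose, 5 doses have been given. Superposition: Cmin = C₀·(f + f² + … + f^5).
≈ 26.182 × (0.3969 + 0.1575 + 0.0625 + 0.0248 + 0.0098) ≈ 26.182 × 0.6515 ≈ 17.058 μg/mL.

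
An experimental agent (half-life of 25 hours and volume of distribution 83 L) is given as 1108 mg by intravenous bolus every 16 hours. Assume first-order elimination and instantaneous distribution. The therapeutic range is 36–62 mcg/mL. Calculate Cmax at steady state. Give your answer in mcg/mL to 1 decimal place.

Over one 16-h interval, 16/25 ≈ 0.64 half-lives elapse, leaving f ≈ 0.6417 of each dose.
Accumulation ratio R = 1/(1 − f) ≈ 1/0.3583 ≈ 2.7910.
Single-dose peak C₀ = D/Vd = 1108/83 ≈ 13.349 mcg/mL.
Steady-state peak Cmax,ss = C₀·R ≈ 13.349 × 2.7910 ≈ 37.257 mcg/mL.
Peak 37.3 mcg/mL vs MTC 62 mcg/mL: below toxic threshold.

37.3 mcg/mL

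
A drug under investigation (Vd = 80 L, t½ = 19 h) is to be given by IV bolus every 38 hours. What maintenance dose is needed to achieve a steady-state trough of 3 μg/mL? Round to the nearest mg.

720 mg

τ/t½ = 38/19 ≈ 2, so f = (1/2)^(38/19) ≈ 0.250000.
Cmin,ss = (D/Vd)·f/(1−f), so D = Cmin,ss·Vd·(1−f)/f.
D = 3 × 80 × (1−f)/f ≈ 3 × 80 × 3.00000 ≈ 720.00 mg.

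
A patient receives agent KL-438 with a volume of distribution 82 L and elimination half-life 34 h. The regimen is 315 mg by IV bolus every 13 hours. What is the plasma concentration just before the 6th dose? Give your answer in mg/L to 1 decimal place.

f = (1/2)^(τ/t½) = (1/2)^(13/34) ≈ 0.7672.
C₀ = D/Vd = 315/82 ≈ 3.841 mg/L.
Before the 6th dose, 5 doses have been given. Superposition: Cmin = C₀·(f + f² + … + f^5).
≈ 3.841 × (0.7672 + 0.5886 + 0.4516 + 0.3464 + 0.2658) ≈ 3.841 × 2.4196 ≈ 9.294 mg/L.

9.3 mg/L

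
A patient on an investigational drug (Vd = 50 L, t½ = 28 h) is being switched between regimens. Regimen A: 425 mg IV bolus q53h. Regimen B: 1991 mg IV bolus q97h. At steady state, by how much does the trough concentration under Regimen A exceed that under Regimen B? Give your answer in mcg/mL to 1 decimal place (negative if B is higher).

Regimen A: f = (1/2)^(53/28) ≈ 0.2693; Cmin,ss = (425/50)·f/(1−f) ≈ 3.133 mcg/mL.
Regimen B: f = (1/2)^(97/28) ≈ 0.0906; Cmin,ss = (1991/50)·f/(1−f) ≈ 3.967 mcg/mL.
Difference ≈ 3.133 − 3.967 ≈ -0.834 mcg/mL.

-0.8 mcg/mL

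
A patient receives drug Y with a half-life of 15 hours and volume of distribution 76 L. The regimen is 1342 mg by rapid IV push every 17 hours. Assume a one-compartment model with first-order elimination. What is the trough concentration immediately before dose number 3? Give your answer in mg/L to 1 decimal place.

11.7 mg/L

f = (1/2)^(τ/t½) = (1/2)^(17/15) ≈ 0.4559.
C₀ = D/Vd = 1342/76 ≈ 17.658 mg/L.
Before the 3rd dose, 2 doses have been given. Superposition: Cmin = C₀·(f + f²).
≈ 17.658 × (0.4559 + 0.2078) ≈ 17.658 × 0.6637 ≈ 11.720 mg/L.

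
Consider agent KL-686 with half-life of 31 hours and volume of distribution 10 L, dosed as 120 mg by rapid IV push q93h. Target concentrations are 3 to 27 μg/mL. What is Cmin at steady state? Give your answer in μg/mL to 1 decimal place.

1.7 μg/mL

τ = 93 h = 3 half-lives, so f = (1/2)^3 = 0.125.
Accumulation ratio R = 1/(1 − f) = 1/0.875 = 8/7.
Single-dose peak C₀ = D/Vd = 120/10 = 12 μg/mL.
Steady-state peak Cmax,ss = C₀·R = 12 × 8/7 ≈ 13.714 μg/mL.
Steady-state trough Cmin,ss = Cmax,ss·f ≈ 13.714 × 0.125 ≈ 1.714 μg/mL.
Trough 1.7 μg/mL vs MEC 3 μg/mL: subtherapeutic.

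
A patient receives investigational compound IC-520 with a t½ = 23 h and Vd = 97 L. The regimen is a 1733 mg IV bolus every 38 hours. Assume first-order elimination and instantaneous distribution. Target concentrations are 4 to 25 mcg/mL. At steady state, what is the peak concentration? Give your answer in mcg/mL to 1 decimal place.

τ/t½ = 38/23 ≈ 1.6522, so fraction remaining f = (1/2)^(38/23) ≈ 0.3182.
At steady state, accumulation factor R = 1/(1 − e^(−kτ)) ≈ 1.4667.
Single-dose peak C₀ = D/Vd = 1733/97 ≈ 17.866 mcg/mL.
Steady-state peak Cmax,ss = C₀·R ≈ 17.866 × 1.4667 ≈ 26.204 mcg/mL.
Peak 26.2 mcg/mL vs MTC 25 mcg/mL: exceeds toxic threshold.

26.2 mcg/mL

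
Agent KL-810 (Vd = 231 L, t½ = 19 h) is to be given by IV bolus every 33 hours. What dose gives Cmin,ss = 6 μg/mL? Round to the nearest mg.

3234 mg

τ/t½ = 33/19 ≈ 1.7368, so f = (1/2)^(33/19) ≈ 0.300026.
Cmin,ss = (D/Vd)·f/(1−f), so D = Cmin,ss·Vd·(1−f)/f.
D = 6 × 231 × (1−f)/f ≈ 6 × 231 × 2.33304 ≈ 3233.59 mg.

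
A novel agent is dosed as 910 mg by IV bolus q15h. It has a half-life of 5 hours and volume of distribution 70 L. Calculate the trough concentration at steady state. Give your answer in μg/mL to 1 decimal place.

The dosing interval is 3 half-lives, so f = 2^(−3) = 0.125.
At steady state, R = 1/(1 − 0.125) = 8/7.
Single-dose peak C₀ = D/Vd = 910/70 = 13 μg/mL.
Steady-state peak Cmax,ss = C₀·R = 13 × 8/7 ≈ 14.857 μg/mL.
Steady-state trough Cmin,ss = Cmax,ss·f ≈ 14.857 × 0.125 ≈ 1.857 μg/mL.

1.9 μg/mL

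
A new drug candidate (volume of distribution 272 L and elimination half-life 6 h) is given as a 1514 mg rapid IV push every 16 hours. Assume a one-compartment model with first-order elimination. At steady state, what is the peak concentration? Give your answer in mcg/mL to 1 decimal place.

6.6 mcg/mL

Over one 16-h interval, 16/6 ≈ 2.6667 half-lives elapse, leaving f ≈ 0.1575 of each dose.
At steady state, accumulation factor R = 1/(1 − e^(−kτ)) ≈ 1.1869.
Each bolus raises the concentration by D/Vd = 1514/272 ≈ 5.566 mcg/mL.
Steady-state peak Cmax,ss = C₀·R ≈ 5.566 × 1.1869 ≈ 6.606 mcg/mL.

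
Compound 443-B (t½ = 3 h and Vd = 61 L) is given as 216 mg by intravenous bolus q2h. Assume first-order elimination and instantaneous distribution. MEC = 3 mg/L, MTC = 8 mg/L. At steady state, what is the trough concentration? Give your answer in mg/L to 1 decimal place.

Over one 2-h interval, 2/3 ≈ 0.66667 half-lives elapse, leaving f ≈ 0.6300 of each dose.
Accumulation ratio R = 1/(1 − f) ≈ 1/0.3700 ≈ 2.7027.
Each bolus raises the concentration by D/Vd = 216/61 ≈ 3.541 mg/L.
Cmax,ss = C₀/(1 − f) ≈ 3.541/0.3700 ≈ 9.570 mg/L.
Steady-state trough Cmin,ss = Cmax,ss·f ≈ 9.570 × 0.6300 ≈ 6.029 mg/L.
Trough 6.0 mg/L vs MEC 3 mg/L: adequate.

6.0 mg/L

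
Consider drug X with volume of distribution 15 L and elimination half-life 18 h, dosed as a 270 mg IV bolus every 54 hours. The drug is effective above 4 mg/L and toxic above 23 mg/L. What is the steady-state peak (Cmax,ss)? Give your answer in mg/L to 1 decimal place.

20.6 mg/L

τ = 54 h = 3 half-lives, so f = (1/2)^3 = 0.125.
At steady state, R = 1/(1 − 0.125) = 8/7.
Single-dose peak C₀ = D/Vd = 270/15 = 18 mg/L.
Steady-state peak Cmax,ss = C₀·R = 18 × 8/7 ≈ 20.571 mg/L.
Peak 20.6 mg/L vs MTC 23 mg/L: below toxic threshold.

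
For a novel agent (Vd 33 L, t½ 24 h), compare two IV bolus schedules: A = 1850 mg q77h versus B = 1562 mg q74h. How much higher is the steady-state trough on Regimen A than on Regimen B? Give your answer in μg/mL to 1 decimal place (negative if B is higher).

Regimen A: f = (1/2)^(77/24) ≈ 0.1082; Cmin,ss = (1850/33)·f/(1−f) ≈ 6.802 μg/mL.
Regimen B: f = (1/2)^(74/24) ≈ 0.1180; Cmin,ss = (1562/33)·f/(1−f) ≈ 6.333 μg/mL.
Difference ≈ 6.802 − 6.333 ≈ 0.469 μg/mL.

0.5 μg/mL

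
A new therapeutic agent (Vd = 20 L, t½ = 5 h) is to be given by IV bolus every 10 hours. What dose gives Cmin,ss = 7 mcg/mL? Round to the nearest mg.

τ/t½ = 10/5 ≈ 2, so f = (1/2)^(10/5) ≈ 0.250000.
Cmin,ss = (D/Vd)·f/(1−f), so D = Cmin,ss·Vd·(1−f)/f.
D = 7 × 20 × (1−f)/f ≈ 7 × 20 × 3.00000 ≈ 420.00 mg.

420 mg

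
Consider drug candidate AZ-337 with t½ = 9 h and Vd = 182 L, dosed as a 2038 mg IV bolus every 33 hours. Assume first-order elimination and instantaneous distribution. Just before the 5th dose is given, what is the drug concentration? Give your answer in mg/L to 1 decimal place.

1.0 mg/L

f = (1/2)^(τ/t½) = (1/2)^(33/9) ≈ 0.0787.
C₀ = D/Vd = 2038/182 ≈ 11.198 mg/L.
Before the 5th dose, 4 doses have been given. Superposition: Cmin = C₀·(f + f² + … + f^4).
≈ 11.198 × (0.0787 + 0.0062 + 0.0005 + 0.0000) ≈ 11.198 × 0.0854 ≈ 0.956 mg/L.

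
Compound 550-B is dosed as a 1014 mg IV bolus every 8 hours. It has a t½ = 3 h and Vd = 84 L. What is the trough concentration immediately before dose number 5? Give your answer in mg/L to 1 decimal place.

2.3 mg/L

f = (1/2)^(τ/t½) = (1/2)^(8/3) ≈ 0.1575.
C₀ = D/Vd = 1014/84 ≈ 12.071 mg/L.
Before the 5th dose, 4 doses have been given. Superposition: Cmin = C₀·(f + f² + … + f^4).
≈ 12.071 × (0.1575 + 0.0248 + 0.0039 + 0.0006) ≈ 12.071 × 0.1868 ≈ 2.255 mg/L.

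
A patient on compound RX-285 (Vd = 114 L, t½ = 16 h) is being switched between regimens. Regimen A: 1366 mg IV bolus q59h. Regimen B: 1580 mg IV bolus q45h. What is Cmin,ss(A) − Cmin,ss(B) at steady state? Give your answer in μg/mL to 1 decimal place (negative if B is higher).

-1.3 μg/mL

Regimen A: f = (1/2)^(59/16) ≈ 0.0776; Cmin,ss = (1366/114)·f/(1−f) ≈ 1.008 μg/mL.
Regimen B: f = (1/2)^(45/16) ≈ 0.1423; Cmin,ss = (1580/114)·f/(1−f) ≈ 2.299 μg/mL.
Difference ≈ 1.008 − 2.299 ≈ -1.291 μg/mL.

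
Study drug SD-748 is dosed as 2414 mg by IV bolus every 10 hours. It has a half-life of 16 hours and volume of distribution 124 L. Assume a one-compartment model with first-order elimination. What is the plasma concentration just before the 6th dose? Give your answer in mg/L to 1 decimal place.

31.8 mg/L

f = (1/2)^(τ/t½) = (1/2)^(10/16) ≈ 0.6484.
C₀ = D/Vd = 2414/124 ≈ 19.468 mg/L.
Before the 6th dose, 5 doses have been given. Superposition: Cmin = C₀·(f + f² + … + f^5).
≈ 19.468 × (0.6484 + 0.4204 + 0.2726 + 0.1768 + 0.1146) ≈ 19.468 × 1.6328 ≈ 31.787 mg/L.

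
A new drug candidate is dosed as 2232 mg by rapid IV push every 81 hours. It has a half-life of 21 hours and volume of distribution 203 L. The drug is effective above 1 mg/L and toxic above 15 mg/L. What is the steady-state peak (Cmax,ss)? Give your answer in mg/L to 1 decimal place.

Over one 81-h interval, 81/21 ≈ 3.8571 half-lives elapse, leaving f ≈ 0.0690 of each dose.
Accumulation ratio R = 1/(1 − f) ≈ 1/0.9310 ≈ 1.0741.
Each bolus raises the concentration by D/Vd = 2232/203 ≈ 10.995 mg/L.
Steady-state peak Cmax,ss = C₀·R ≈ 10.995 × 1.0741 ≈ 11.810 mg/L.
Peak 11.8 mg/L vs MTC 15 mg/L: below toxic threshold.

11.8 mg/L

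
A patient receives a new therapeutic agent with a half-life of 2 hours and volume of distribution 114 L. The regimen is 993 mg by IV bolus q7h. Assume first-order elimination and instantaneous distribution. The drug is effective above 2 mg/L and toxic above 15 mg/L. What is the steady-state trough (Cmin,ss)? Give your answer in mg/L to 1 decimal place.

k = ln2/t½ = ln2/2 ≈ 0.346574 h⁻¹; fraction remaining f = e^(−kτ) = e^(−0.346574×7) ≈ 0.0884.
Accumulation ratio R = 1/(1 − f) ≈ 1/0.9116 ≈ 1.0970.
Single-dose peak C₀ = D/Vd = 993/114 ≈ 8.711 mg/L.
Steady-state peak Cmax,ss = C₀·R ≈ 8.711 × 1.0970 ≈ 9.556 mg/L.
One interval later, Cmin,ss = Cmax,ss·e^(−kτ) ≈ 9.556 × 0.0884 ≈ 0.845 mg/L.
Trough 0.8 mg/L vs MEC 2 mg/L: subtherapeutic.

0.8 mg/L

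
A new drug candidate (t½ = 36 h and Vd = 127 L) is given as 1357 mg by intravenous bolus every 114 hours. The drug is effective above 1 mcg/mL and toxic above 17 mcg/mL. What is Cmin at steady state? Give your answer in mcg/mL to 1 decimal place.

Over one 114-h interval, 114/36 ≈ 3.1667 half-lives elapse, leaving f ≈ 0.1114 of each dose.
At steady state, accumulation factor R = 1/(1 − e^(−kτ)) ≈ 1.1254.
Single-dose peak C₀ = D/Vd = 1357/127 ≈ 10.685 mcg/mL.
Steady-state peak Cmax,ss = C₀·R ≈ 10.685 × 1.1254 ≈ 12.025 mcg/mL.
One interval later, Cmin,ss = Cmax,ss·e^(−kτ) ≈ 12.025 × 0.1114 ≈ 1.340 mcg/mL.
Trough 1.3 mcg/mL vs MEC 1 mcg/mL: adequate.

1.3 mcg/mL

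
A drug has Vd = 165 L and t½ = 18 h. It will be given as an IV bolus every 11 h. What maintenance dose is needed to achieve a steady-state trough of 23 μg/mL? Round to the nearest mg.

2002 mg

τ/t½ = 11/18 ≈ 0.61111, so f = (1/2)^(11/18) ≈ 0.654692.
Cmin,ss = (D/Vd)·f/(1−f), so D = Cmin,ss·Vd·(1−f)/f.
D = 23 × 165 × (1−f)/f ≈ 23 × 165 × 0.52744 ≈ 2001.63 mg.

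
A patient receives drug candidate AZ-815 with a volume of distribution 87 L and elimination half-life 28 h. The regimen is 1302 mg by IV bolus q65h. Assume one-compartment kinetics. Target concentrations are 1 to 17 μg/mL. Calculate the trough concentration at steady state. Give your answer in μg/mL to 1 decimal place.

3.7 μg/mL

Over one 65-h interval, 65/28 ≈ 2.3214 half-lives elapse, leaving f ≈ 0.2001 of each dose.
Accumulation ratio R = 1/(1 − f) ≈ 1/0.7999 ≈ 1.2502.
Each bolus raises the concentration by D/Vd = 1302/87 ≈ 14.966 μg/mL.
Cmax,ss = C₀/(1 − f) ≈ 14.966/0.7999 ≈ 18.710 μg/mL.
Steady-state trough Cmin,ss = Cmax,ss·f ≈ 18.710 × 0.2001 ≈ 3.744 μg/mL.
Trough 3.7 μg/mL vs MEC 1 μg/mL: adequate.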